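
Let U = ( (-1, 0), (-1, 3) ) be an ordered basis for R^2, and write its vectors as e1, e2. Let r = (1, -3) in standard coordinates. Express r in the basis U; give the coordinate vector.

(0, -1)

We seek scalars with c_1 e1 + c_2 e2 = r; equivalently solve M c = r where the columns of M are e1, e2.
System: -c_1 - c_2 = 1, 0c_1 + 3c_2 = -3; solving gives c_1 = 0, c_2 = -1.
Check: 0·e1 - e2 = (1, -3).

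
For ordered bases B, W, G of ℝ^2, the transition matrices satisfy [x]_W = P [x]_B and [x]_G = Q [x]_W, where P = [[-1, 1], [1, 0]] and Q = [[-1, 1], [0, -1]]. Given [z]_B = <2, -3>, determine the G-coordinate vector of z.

<7, -2>

First [z]_W = P [z]_B = <-5, 2>.
Then [z]_G = Q [z]_W = <7, -2>.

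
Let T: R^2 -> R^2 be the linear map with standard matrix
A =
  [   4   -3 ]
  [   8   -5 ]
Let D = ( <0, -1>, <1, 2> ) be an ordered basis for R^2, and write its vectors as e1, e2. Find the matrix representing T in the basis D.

Let P have columns e1, e2. Then [T]_D = P^(-1) A P.
Here det P = 1, so P^(-1) is integer; computing A P first and then P^(-1)(A P) gives [[1, -2], [3, -2]].

[[1, -2], [3, -2]]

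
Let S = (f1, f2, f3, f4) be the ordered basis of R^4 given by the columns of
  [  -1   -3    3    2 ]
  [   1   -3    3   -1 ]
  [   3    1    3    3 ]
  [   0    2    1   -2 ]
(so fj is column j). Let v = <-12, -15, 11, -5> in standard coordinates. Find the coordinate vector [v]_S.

[v]_S is the unique c with M c = v, where M has columns f1, ..., f4.
Gaussian elimination on [M | v] yields c = (3, 2, -3, 3).
Check: 3f1 + 2f2 - 3f3 + 3f4 = <-12, -15, 11, -5>.

<3, 2, -3, 3>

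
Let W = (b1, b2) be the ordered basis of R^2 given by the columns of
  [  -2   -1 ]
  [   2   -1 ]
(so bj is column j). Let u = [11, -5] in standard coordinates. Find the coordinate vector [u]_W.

[u]_W is the unique c with M c = u, where M has columns b1, b2.
System: -2c_1 - c_2 = 11, 2c_1 - c_2 = -5; solving gives c_1 = -4, c_2 = -3.
Check: -4b1 - 3b2 = [11, -5].

[-4, -3]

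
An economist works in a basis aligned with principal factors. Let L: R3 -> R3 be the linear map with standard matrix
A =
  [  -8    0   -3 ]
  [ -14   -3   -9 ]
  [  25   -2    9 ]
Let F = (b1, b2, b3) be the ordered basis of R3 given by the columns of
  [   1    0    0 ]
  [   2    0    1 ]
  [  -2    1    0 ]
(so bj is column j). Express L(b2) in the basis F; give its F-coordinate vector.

(-3, 3, -3)

Compute L(b2) = A b2 = (-3, -9, 9) in standard coordinates.
Then write this in F-coordinates: solve for y in y_1 b1 + ... + y_3 b3 = (-3, -9, 9).
This gives y = (-3, 3, -3), which is column 2 of [L]_F.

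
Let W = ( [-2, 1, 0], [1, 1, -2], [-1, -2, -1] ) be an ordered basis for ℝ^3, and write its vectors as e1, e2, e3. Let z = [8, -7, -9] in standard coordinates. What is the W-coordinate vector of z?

[-4, 3, 3]

[z]_W is the unique c with M c = z, where M has columns e1, ..., e3.
Gaussian elimination on [M | z] yields c = (-4, 3, 3).
Check: -4e1 + 3e2 + 3e3 = [8, -7, -9].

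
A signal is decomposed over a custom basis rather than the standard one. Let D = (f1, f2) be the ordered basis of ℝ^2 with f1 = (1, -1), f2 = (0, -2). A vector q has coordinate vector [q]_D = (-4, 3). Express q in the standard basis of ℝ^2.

q = M [q]_D, where M has columns f1, f2.
Carrying out the matrix-vector product, q = (-4, -2).

(-4, -2)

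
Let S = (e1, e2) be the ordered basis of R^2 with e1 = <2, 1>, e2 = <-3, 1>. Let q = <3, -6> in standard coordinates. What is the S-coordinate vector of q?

<-3, -3>

Write q = c_1 e1 + c_2 e2 and solve for the c_i.
System: 2c_1 - 3c_2 = 3, c_1 + c_2 = -6; solving gives c_1 = -3, c_2 = -3.
Check: -3e1 - 3e2 = <3, -6>.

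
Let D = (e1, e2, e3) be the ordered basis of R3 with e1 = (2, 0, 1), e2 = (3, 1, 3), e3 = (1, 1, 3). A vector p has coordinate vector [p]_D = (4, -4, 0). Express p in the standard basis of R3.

p = M [p]_D, where M has columns e1, ..., e3.
Carrying out the matrix-vector product, p = (-4, -4, -8).

(-4, -4, -8)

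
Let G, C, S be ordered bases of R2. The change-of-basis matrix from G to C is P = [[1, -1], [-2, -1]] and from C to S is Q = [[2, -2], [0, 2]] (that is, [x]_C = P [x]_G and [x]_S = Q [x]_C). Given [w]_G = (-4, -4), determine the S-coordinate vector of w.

First [w]_C = P [w]_G = (0, 12).
Then [w]_S = Q [w]_C = (-24, 24).

(-24, 24)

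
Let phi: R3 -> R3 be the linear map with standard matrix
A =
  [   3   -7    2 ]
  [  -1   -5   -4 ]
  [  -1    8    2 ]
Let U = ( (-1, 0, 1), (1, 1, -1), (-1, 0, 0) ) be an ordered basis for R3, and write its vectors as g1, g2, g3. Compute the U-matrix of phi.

[[0, 3, 2], [-3, -2, 1], [-2, 1, 2]]

With P the matrix whose columns are g1, ..., g3, [phi]_U = P^(-1) A P.
Column by column: phi(g1) = A g1 = (-1, -3, 3); its U-coordinates (0, -3, -2) give column 1.
Continuing for each basis vector yields [phi]_U = [[0, 3, 2], [-3, -2, 1], [-2, 1, 2]].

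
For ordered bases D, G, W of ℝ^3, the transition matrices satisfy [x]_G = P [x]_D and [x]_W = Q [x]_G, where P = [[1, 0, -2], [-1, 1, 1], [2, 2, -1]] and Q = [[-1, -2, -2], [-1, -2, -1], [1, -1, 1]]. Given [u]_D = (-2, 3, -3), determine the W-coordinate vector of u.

Composing the changes, [u]_W = Q P [u]_D.
Q P = [[-3, -6, 2], [-1, -4, 1], [4, 1, -4]]; applying this to (-2, 3, -3) gives (-18, -13, 7).

(-18, -13, 7)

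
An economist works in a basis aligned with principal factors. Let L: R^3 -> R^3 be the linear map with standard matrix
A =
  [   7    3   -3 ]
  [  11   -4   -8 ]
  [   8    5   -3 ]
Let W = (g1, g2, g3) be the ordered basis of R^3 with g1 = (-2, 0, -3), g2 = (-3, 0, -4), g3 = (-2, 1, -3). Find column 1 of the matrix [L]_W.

Column 1 of [L]_W is the W-coordinate vector of L(g1).
In standard coordinates L(g1) = A g1 = (-5, 2, -7).
Converting to W: (-5, 2, -7) = -g1 + g2 + 2g3, so the coordinate vector is (-1, 1, 2).

(-1, 1, 2)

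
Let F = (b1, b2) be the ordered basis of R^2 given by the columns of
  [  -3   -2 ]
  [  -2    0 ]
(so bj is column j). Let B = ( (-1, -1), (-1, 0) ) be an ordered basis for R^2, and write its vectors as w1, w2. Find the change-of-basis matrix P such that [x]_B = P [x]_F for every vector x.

Take x = bj: its F-coordinates are the j-th standard unit vector, so P e_j — column j of P — equals [bj]_B.
b1 = 2w1 + w2, giving column 1 = (2, 1); repeating for each j gives P = [[2, 0], [1, 2]].

[[2, 0], [1, 2]]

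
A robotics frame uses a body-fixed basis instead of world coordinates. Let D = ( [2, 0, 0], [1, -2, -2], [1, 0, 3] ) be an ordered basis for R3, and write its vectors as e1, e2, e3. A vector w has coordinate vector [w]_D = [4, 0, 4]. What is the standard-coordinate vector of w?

[12, 0, 12]

The coordinates say w = 4e1 + 0·e2 + 4e3; adding the scaled basis vectors gives [12, 0, 12].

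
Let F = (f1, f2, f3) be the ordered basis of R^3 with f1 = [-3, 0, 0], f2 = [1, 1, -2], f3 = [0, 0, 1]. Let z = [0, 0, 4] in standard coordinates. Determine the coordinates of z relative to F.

Write z = c_1 f1 + ... + c_3 f3 and solve for the c_i.
Solving this 3x3 system gives c = (0, 0, 4).
Check: 0·f1 + 0·f2 + 4f3 = [0, 0, 4].

[0, 0, 4]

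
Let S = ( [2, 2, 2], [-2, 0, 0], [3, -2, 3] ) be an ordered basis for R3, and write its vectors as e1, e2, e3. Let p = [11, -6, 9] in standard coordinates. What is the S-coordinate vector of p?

Write p = c_1 e1 + ... + c_3 e3 and solve for the c_i.
Row-reducing the augmented matrix [M | p] gives c = (0, -1, 3).
Check: 0·e1 - e2 + 3e3 = [11, -6, 9].

[0, -1, 3]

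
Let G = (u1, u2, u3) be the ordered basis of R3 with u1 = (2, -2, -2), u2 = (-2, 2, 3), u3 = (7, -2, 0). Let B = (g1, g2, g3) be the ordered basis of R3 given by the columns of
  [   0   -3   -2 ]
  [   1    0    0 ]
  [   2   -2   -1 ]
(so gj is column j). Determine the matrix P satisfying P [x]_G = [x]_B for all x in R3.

Column j of P is [uj]_B, since P maps G-coordinates to B-coordinates.
Expressing u1 in B: u1 = -2g1 - 2g2 + 2g3, so column 1 of P is (-2, -2, 2).
Doing the same for each uj gives P = [[-2, 2, -2], [-2, 0, -1], [2, 1, -2]].

[[-2, 2, -2], [-2, 0, -1], [2, 1, -2]]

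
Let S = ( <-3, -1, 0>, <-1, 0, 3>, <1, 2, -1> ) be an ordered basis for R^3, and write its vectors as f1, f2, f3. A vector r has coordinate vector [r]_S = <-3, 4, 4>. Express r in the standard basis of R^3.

<9, 11, 8>

r = M [r]_S, where M has columns f1, ..., f3.
Carrying out the matrix-vector product, r = <9, 11, 8>.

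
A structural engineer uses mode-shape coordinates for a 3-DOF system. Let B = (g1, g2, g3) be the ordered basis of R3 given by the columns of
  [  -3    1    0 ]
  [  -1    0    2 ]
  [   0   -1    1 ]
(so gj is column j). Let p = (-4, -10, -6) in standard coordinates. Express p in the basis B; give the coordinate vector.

Write p = c_1 g1 + ... + c_3 g3 and solve for the c_i.
Solving this 3x3 system gives c = (2, 2, -4).
Check: 2g1 + 2g2 - 4g3 = (-4, -10, -6).

(2, 2, -4)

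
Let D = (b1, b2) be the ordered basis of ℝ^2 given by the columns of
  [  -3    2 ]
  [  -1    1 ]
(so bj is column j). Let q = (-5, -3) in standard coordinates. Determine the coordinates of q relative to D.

(-1, -4)

[q]_D is the unique c with M c = q, where M has columns b1, b2.
System: -3c_1 + 2c_2 = -5, -c_1 + c_2 = -3; solving gives c_1 = -1, c_2 = -4.
Check: -b1 - 4b2 = (-5, -3).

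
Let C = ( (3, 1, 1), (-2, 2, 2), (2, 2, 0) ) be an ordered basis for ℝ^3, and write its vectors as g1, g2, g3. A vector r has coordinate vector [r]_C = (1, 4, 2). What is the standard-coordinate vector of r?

r = M [r]_C, where M has columns g1, ..., g3.
Carrying out the matrix-vector product, r = (-1, 13, 9).

(-1, 13, 9)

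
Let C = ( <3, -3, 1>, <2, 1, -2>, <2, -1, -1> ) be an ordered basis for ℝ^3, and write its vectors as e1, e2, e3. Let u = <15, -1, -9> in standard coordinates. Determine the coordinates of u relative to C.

Write u = c_1 e1 + ... + c_3 e3 and solve for the c_i.
Gaussian elimination on [M | u] yields c = (1, 4, 2).
Check: e1 + 4e2 + 2e3 = <15, -1, -9>.

<1, 4, 2>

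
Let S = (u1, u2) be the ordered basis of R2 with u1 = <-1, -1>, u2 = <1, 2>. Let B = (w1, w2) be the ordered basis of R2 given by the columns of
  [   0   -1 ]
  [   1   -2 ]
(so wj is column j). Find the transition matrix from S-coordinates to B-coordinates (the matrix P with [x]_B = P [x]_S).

Take x = uj: its S-coordinates are the j-th standard unit vector, so P e_j — column j of P — equals [uj]_B.
u1 = w1 + w2, giving column 1 = <1, 1>; repeating for each j gives P = [[1, 0], [1, -1]].

[[1, 0], [1, -1]]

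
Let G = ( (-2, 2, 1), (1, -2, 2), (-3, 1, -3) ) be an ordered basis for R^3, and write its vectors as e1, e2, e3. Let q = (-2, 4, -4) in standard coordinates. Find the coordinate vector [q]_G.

[q]_G is the unique c with M c = q, where M has columns e1, ..., e3.
Solving this 3x3 system gives c = (0, -2, 0).
Check: 0·e1 - 2e2 + 0·e3 = (-2, 4, -4).

(0, -2, 0)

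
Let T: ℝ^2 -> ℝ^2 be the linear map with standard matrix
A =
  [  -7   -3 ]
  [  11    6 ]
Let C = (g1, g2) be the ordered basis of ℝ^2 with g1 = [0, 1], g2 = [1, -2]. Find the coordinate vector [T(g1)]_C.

Column 1 of [T]_C is the C-coordinate vector of T(g1).
In standard coordinates T(g1) = A g1 = [-3, 6].
Converting to C: [-3, 6] = 0·g1 - 3g2, so the coordinate vector is [0, -3].

[0, -3]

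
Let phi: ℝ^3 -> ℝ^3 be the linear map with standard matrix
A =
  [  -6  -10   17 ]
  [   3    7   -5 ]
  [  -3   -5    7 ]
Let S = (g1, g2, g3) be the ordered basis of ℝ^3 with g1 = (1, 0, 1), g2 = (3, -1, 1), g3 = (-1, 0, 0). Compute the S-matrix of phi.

The j-th column of [phi]_S is [phi(gj)]_S.
phi(g1) = A g1 = (11, -2, 4) = 2g1 + 2g2 - 3g3, so column 1 is (2, 2, -3).
Repeating for g2, g3 and assembling the columns gives [[2, 0, 0], [2, 3, 3], [-3, 0, 3]].

[[2, 0, 0], [2, 3, 3], [-3, 0, 3]]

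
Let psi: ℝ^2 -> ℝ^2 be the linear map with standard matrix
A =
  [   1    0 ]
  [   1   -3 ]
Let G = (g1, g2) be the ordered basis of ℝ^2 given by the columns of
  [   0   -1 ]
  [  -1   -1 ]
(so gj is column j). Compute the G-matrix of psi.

[[-3, -3], [0, 1]]

With P the matrix whose columns are g1, g2, [psi]_G = P^(-1) A P.
Column by column: psi(g1) = A g1 = <0, 3>; its G-coordinates <-3, 0> give column 1.
Continuing for each basis vector yields [psi]_G = [[-3, -3], [0, 1]].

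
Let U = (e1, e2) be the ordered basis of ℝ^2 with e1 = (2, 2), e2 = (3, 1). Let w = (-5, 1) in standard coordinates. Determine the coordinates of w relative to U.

(2, -3)

Write w = c_1 e1 + c_2 e2 and solve for the c_i.
System: 2c_1 + 3c_2 = -5, 2c_1 + c_2 = 1; solving gives c_1 = 2, c_2 = -3.
Check: 2e1 - 3e2 = (-5, 1).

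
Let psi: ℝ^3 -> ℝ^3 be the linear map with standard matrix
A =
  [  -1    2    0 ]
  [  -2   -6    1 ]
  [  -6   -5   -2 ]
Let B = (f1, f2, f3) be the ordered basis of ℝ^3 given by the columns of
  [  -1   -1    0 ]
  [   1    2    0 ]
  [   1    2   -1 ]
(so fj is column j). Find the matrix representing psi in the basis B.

[[-3, -2, 1], [0, -3, -1], [-2, 0, -3]]

With P the matrix whose columns are f1, ..., f3, [psi]_B = P^(-1) A P.
Column by column: psi(f1) = A f1 = [3, -3, -1]; its B-coordinates [-3, 0, -2] give column 1.
Continuing for each basis vector yields [psi]_B = [[-3, -2, 1], [0, -3, -1], [-2, 0, -3]].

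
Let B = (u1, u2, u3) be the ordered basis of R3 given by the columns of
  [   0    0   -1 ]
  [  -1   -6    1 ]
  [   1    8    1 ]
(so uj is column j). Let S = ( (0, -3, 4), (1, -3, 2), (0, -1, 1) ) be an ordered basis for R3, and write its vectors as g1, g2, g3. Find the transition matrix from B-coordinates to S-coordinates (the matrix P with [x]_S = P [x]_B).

[[0, 2, 1], [0, 0, -1], [1, 0, -1]]

Let M have columns uj and N have columns gj. Then for every x, N [x]_S = x = M [x]_B, so P = N^(-1) M.
Since det N = -1, N^(-1) has integer entries; multiplying gives P = [[0, 2, 1], [0, 0, -1], [1, 0, -1]].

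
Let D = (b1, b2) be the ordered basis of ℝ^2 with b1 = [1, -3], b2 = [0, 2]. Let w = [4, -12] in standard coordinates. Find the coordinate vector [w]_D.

[w]_D is the unique c with M c = w, where M has columns b1, b2.
System: c_1 + 0c_2 = 4, -3c_1 + 2c_2 = -12; solving gives c_1 = 4, c_2 = 0.
Check: 4b1 + 0·b2 = [4, -12].

[4, 0]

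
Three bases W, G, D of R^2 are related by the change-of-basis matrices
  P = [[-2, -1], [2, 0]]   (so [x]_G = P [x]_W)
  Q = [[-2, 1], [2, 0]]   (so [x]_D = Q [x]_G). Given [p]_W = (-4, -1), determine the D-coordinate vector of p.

(-26, 18)

Composing the changes, [p]_D = Q P [p]_W.
Q P = [[6, 2], [-4, -2]]; applying this to (-4, -1) gives (-26, 18).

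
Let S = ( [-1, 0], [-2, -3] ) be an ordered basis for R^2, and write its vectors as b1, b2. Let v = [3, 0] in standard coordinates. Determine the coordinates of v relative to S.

Write v = c_1 b1 + c_2 b2 and solve for the c_i.
System: -c_1 - 2c_2 = 3, 0c_1 - 3c_2 = 0; solving gives c_1 = -3, c_2 = 0.
Check: -3b1 + 0·b2 = [3, 0].

[-3, 0]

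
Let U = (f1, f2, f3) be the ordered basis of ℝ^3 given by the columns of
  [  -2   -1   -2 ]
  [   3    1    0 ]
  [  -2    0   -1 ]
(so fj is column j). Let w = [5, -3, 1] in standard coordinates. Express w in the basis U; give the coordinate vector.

We seek scalars with c_1 f1 + ... + c_3 f3 = w; equivalently solve M c = w where the columns of M are f1, ..., f3.
Gaussian elimination on [M | w] yields c = (0, -3, -1).
Check: 0·f1 - 3f2 - f3 = [5, -3, 1].

[0, -3, -1]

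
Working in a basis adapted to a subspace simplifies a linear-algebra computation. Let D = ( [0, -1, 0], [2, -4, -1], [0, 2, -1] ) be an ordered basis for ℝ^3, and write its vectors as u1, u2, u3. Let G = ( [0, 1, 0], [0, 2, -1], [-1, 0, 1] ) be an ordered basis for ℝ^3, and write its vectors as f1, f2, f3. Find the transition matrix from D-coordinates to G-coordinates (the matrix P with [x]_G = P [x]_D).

Let M have columns uj and N have columns fj. Then for every x, N [x]_G = x = M [x]_D, so P = N^(-1) M.
Since det N = 1, N^(-1) has integer entries; multiplying gives P = [[-1, -2, 0], [0, -1, 1], [0, -2, 0]].

[[-1, -2, 0], [0, -1, 1], [0, -2, 0]]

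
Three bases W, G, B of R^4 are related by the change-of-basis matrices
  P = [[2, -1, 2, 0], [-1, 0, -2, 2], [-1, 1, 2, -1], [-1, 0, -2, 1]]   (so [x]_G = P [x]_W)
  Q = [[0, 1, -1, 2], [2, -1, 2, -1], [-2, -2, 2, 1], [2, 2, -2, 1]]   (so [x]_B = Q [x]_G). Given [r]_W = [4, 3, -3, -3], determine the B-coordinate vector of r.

Apply P to get G-coordinates [-1, -4, -4, -1], then Q to get B-coordinates.
The result is [r]_B = [-2, -5, 1, -3].

[-2, -5, 1, -3]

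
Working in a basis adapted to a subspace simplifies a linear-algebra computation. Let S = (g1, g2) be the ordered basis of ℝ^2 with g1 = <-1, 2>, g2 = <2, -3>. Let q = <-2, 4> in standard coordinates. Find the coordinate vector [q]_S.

We seek scalars with c_1 g1 + c_2 g2 = q; equivalently solve M c = q where the columns of M are g1, g2.
System: -c_1 + 2c_2 = -2, 2c_1 - 3c_2 = 4; solving gives c_1 = 2, c_2 = 0.
Check: 2g1 + 0·g2 = <-2, 4>.

<2, 0>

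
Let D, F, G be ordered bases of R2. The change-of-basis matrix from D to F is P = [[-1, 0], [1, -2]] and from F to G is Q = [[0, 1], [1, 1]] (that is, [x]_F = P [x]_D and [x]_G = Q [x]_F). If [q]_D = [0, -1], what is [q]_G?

[2, 2]

First [q]_F = P [q]_D = [0, 2].
Then [q]_G = Q [q]_F = [2, 2].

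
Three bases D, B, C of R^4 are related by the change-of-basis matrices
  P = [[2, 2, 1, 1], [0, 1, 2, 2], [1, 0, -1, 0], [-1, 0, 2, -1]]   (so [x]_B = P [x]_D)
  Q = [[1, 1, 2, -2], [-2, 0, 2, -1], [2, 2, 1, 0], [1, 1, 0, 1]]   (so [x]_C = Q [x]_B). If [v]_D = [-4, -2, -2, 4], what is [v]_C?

Composing the changes, [v]_C = Q P [v]_D.
Q P = [[6, 3, -3, 5], [-1, -4, -6, -1], [5, 6, 5, 6], [1, 3, 5, 2]]; applying this to [-4, -2, -2, 4] gives [-4, 20, -18, -12].

[-4, 20, -18, -12]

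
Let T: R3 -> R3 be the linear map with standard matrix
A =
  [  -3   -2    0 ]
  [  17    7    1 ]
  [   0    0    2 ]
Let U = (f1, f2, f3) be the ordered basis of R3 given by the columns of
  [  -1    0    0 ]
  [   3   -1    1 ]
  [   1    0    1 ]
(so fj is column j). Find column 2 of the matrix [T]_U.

Column 2 of [T]_U is the U-coordinate vector of T(f2).
In standard coordinates T(f2) = A f2 = (2, -7, 0).
Converting to U: (2, -7, 0) = -2f1 + 3f2 + 2f3, so the coordinate vector is (-2, 3, 2).

(-2, 3, 2)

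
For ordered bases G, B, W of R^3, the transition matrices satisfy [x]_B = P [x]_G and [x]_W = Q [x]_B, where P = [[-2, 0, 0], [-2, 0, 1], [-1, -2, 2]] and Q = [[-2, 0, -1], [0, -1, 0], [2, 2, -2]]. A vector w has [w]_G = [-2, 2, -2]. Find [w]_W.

[-2, -2, 24]

Apply P to get B-coordinates [4, 2, -6], then Q to get W-coordinates.
The result is [w]_W = [-2, -2, 24].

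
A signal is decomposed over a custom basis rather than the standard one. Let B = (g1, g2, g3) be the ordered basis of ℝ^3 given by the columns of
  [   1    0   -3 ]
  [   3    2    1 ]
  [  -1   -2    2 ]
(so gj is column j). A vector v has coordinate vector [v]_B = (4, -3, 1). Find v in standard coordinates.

The coordinates say v = 4g1 - 3g2 + g3; adding the scaled basis vectors gives (1, 7, 4).

(1, 7, 4)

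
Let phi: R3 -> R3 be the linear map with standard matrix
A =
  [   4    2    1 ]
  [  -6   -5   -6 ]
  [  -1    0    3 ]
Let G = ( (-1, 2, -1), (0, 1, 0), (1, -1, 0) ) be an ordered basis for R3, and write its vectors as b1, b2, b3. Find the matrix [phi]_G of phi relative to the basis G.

[[2, 0, 1], [-1, -3, 0], [1, 2, 3]]

Let P have columns b1, ..., b3. Then [phi]_G = P^(-1) A P.
Here det P = 1, so P^(-1) is integer; computing A P first and then P^(-1)(A P) gives [[2, 0, 1], [-1, -3, 0], [1, 2, 3]].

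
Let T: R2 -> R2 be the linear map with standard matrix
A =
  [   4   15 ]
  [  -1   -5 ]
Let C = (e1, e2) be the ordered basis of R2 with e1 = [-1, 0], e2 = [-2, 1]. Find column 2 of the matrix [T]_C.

Column 2 of [T]_C is the C-coordinate vector of T(e2).
In standard coordinates T(e2) = A e2 = [7, -3].
Converting to C: [7, -3] = -e1 - 3e2, so the coordinate vector is [-1, -3].

[-1, -3]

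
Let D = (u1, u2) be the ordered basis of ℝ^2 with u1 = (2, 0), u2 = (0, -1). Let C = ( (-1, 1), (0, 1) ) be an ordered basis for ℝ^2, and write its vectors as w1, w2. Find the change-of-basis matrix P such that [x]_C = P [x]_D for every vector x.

[[-2, 0], [2, -1]]

Let M have columns uj and N have columns wj. Then for every x, N [x]_C = x = M [x]_D, so P = N^(-1) M.
Since det N = -1, N^(-1) has integer entries; multiplying gives P = [[-2, 0], [2, -1]].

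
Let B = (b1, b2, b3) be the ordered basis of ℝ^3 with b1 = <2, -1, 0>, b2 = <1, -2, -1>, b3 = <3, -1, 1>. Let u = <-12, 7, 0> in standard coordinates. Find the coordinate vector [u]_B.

<-4, -1, -1>

[u]_B is the unique c with M c = u, where M has columns b1, ..., b3.
Solving this 3x3 system gives c = (-4, -1, -1).
Check: -4b1 - b2 - b3 = <-12, 7, 0>.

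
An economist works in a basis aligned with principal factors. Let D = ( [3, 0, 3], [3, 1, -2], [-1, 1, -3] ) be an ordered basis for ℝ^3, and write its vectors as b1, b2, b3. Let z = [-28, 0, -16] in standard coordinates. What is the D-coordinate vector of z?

[-4, -4, 4]

Write z = c_1 b1 + ... + c_3 b3 and solve for the c_i.
Row-reducing the augmented matrix [M | z] gives c = (-4, -4, 4).
Check: -4b1 - 4b2 + 4b3 = [-28, 0, -16].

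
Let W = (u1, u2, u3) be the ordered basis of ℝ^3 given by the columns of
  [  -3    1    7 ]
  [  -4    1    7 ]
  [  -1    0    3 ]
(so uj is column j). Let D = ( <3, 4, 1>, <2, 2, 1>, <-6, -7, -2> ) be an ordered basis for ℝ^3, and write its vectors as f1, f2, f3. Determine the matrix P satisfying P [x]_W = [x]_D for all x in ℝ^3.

[[-1, -1, -1], [0, -1, 2], [0, -1, -1]]

Column j of P is [uj]_D, since P maps W-coordinates to D-coordinates.
Expressing u1 in D: u1 = -f1 + 0·f2 + 0·f3, so column 1 of P is <-1, 0, 0>.
Doing the same for each uj gives P = [[-1, -1, -1], [0, -1, 2], [0, -1, -1]].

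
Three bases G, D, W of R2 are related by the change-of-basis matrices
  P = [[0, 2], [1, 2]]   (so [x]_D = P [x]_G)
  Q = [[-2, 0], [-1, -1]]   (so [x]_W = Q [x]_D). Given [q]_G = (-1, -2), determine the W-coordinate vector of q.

First [q]_D = P [q]_G = (-4, -5).
Then [q]_W = Q [q]_D = (8, 9).

(8, 9)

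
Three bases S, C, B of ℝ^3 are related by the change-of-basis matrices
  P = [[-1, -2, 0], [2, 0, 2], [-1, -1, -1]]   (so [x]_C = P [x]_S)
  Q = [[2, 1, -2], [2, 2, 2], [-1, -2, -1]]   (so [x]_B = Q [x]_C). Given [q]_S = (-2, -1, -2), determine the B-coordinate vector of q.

Apply P to get C-coordinates (4, -8, 5), then Q to get B-coordinates.
The result is [q]_B = (-10, 2, 7).

(-10, 2, 7)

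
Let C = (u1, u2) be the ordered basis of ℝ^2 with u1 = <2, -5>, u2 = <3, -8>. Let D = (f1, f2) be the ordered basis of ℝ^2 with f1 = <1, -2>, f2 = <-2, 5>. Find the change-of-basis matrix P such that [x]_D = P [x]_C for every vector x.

Take x = uj: its C-coordinates are the j-th standard unit vector, so P e_j — column j of P — equals [uj]_D.
u1 = 0·f1 - f2, giving column 1 = <0, -1>; repeating for each j gives P = [[0, -1], [-1, -2]].

[[0, -1], [-1, -2]]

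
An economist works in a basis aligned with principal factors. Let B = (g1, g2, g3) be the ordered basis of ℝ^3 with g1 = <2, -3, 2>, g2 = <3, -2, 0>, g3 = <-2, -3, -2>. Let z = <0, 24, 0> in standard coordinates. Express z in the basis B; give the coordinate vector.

<-4, 0, -4>

[z]_B is the unique c with M c = z, where M has columns g1, ..., g3.
Row-reducing the augmented matrix [M | z] gives c = (-4, 0, -4).
Check: -4g1 + 0·g2 - 4g3 = <0, 24, 0>.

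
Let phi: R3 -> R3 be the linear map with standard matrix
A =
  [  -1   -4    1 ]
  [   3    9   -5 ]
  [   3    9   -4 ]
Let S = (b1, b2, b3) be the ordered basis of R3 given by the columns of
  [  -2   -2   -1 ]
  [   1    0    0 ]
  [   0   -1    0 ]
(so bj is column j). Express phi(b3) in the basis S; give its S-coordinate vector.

[-3, 3, -1]

Column 3 of [phi]_S is the S-coordinate vector of phi(b3).
In standard coordinates phi(b3) = A b3 = [1, -3, -3].
Converting to S: [1, -3, -3] = -3b1 + 3b2 - b3, so the coordinate vector is [-3, 3, -1].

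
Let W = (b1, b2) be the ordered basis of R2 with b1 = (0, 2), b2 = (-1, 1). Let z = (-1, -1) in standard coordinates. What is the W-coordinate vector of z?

[z]_W is the unique c with M c = z, where M has columns b1, b2.
System: 0c_1 - c_2 = -1, 2c_1 + c_2 = -1; solving gives c_1 = -1, c_2 = 1.
Check: -b1 + b2 = (-1, -1).

(-1, 1)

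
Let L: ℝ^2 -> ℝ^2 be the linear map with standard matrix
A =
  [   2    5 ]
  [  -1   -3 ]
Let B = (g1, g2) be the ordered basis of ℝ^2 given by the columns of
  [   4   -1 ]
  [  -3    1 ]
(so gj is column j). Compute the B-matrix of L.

With P the matrix whose columns are g1, g2, [L]_B = P^(-1) A P.
Column by column: L(g1) = A g1 = (-7, 5); its B-coordinates (-2, -1) give column 1.
Continuing for each basis vector yields [L]_B = [[-2, 1], [-1, 1]].

[[-2, 1], [-1, 1]]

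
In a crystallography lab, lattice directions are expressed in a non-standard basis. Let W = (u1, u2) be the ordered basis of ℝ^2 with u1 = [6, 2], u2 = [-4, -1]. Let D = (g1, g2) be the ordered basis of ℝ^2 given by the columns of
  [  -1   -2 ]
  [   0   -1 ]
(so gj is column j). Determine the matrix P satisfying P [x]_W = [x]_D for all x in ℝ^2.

[[-2, 2], [-2, 1]]

Let M have columns uj and N have columns gj. Then for every x, N [x]_D = x = M [x]_W, so P = N^(-1) M.
Since det N = 1, N^(-1) has integer entries; multiplying gives P = [[-2, 2], [-2, 1]].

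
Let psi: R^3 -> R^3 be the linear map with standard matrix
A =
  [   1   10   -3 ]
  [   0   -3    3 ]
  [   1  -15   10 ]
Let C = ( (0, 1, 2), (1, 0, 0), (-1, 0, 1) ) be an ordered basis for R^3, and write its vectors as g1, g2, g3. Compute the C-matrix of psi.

[[3, 0, 3], [3, 2, -1], [-1, 1, 3]]

With P the matrix whose columns are g1, ..., g3, [psi]_C = P^(-1) A P.
Column by column: psi(g1) = A g1 = (4, 3, 5); its C-coordinates (3, 3, -1) give column 1.
Continuing for each basis vector yields [psi]_C = [[3, 0, 3], [3, 2, -1], [-1, 1, 3]].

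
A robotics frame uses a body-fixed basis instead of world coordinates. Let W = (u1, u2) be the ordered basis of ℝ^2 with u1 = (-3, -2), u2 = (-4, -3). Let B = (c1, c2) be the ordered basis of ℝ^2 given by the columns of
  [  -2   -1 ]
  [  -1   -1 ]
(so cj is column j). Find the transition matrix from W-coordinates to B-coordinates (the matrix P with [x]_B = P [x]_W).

[[1, 1], [1, 2]]

Column j of P is [uj]_B, since P maps W-coordinates to B-coordinates.
Expressing u1 in B: u1 = c1 + c2, so column 1 of P is (1, 1).
Doing the same for each uj gives P = [[1, 1], [1, 2]].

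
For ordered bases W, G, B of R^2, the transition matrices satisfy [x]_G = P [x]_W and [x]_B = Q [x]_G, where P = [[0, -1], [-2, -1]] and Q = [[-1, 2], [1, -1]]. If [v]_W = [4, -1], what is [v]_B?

Apply P to get G-coordinates [1, -7], then Q to get B-coordinates.
The result is [v]_B = [-15, 8].

[-15, 8]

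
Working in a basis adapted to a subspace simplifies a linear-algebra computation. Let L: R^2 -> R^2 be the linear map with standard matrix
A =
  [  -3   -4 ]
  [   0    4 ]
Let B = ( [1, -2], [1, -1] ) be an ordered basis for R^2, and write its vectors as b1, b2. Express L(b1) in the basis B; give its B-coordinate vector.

Compute L(b1) = A b1 = [5, -8] in standard coordinates.
Then write this in B-coordinates: solve for y in y_1 b1 + y_2 b2 = [5, -8].
This gives y = [3, 2], which is column 1 of [L]_B.

[3, 2]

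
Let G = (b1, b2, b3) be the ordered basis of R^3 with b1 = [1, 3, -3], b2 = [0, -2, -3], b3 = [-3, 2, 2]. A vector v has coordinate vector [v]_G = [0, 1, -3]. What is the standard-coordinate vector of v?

v = M [v]_G, where M has columns b1, ..., b3.
Carrying out the matrix-vector product, v = [9, -8, -9].

[9, -8, -9]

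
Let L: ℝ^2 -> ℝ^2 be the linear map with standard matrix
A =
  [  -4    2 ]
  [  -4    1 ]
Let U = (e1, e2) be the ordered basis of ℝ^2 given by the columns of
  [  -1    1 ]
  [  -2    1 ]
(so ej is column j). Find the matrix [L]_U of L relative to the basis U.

With P the matrix whose columns are e1, e2, [L]_U = P^(-1) A P.
Column by column: L(e1) = A e1 = [0, 2]; its U-coordinates [-2, -2] give column 1.
Continuing for each basis vector yields [L]_U = [[-2, 1], [-2, -1]].

[[-2, 1], [-2, -1]]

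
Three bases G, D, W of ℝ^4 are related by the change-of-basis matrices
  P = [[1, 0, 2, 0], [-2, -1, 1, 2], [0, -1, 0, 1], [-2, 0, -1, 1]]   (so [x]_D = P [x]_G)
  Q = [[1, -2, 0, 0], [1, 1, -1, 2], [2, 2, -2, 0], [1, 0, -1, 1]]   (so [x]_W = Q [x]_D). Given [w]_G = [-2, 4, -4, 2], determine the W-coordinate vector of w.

[-10, 12, -16, 2]

First [w]_D = P [w]_G = [-10, 0, -2, 10].
Then [w]_W = Q [w]_D = [-10, 12, -16, 2].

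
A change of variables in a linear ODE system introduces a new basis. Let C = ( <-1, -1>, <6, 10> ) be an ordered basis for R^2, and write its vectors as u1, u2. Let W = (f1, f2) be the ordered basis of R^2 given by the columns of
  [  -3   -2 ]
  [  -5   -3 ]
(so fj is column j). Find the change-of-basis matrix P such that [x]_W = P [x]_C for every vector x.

[[-1, -2], [2, 0]]

Column j of P is [uj]_W, since P maps C-coordinates to W-coordinates.
Expressing u1 in W: u1 = -f1 + 2f2, so column 1 of P is <-1, 2>.
Doing the same for each uj gives P = [[-1, -2], [2, 0]].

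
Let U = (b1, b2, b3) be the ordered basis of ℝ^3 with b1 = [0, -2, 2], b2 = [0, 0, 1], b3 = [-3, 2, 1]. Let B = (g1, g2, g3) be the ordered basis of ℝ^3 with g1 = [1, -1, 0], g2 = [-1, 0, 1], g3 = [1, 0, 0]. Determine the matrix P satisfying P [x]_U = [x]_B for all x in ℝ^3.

Take x = bj: its U-coordinates are the j-th standard unit vector, so P e_j — column j of P — equals [bj]_B.
b1 = 2g1 + 2g2 + 0·g3, giving column 1 = [2, 2, 0]; repeating for each j gives P = [[2, 0, -2], [2, 1, 1], [0, 1, 0]].

[[2, 0, -2], [2, 1, 1], [0, 1, 0]]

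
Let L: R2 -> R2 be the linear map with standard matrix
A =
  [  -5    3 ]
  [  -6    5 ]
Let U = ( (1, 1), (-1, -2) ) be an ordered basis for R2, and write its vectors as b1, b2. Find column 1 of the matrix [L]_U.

(-3, -1)

Column 1 of [L]_U is the U-coordinate vector of L(b1).
In standard coordinates L(b1) = A b1 = (-2, -1).
Converting to U: (-2, -1) = -3b1 - b2, so the coordinate vector is (-3, -1).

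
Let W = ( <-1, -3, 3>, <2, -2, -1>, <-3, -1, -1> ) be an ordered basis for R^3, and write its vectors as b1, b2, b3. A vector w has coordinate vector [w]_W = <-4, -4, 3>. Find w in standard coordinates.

<-13, 17, -11>

By definition w = -4b1 - 4b2 + 3b3.
Summing componentwise gives <-13, 17, -11>.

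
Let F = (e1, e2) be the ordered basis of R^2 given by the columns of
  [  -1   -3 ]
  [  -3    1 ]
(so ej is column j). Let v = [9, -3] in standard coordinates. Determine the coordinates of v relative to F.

[0, -3]

Write v = c_1 e1 + c_2 e2 and solve for the c_i.
System: -c_1 - 3c_2 = 9, -3c_1 + c_2 = -3; solving gives c_1 = 0, c_2 = -3.
Check: 0·e1 - 3e2 = [9, -3].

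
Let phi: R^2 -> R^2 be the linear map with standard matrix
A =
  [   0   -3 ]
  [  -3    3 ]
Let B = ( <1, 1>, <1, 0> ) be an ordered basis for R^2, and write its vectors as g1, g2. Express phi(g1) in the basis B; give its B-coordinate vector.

<0, -3>

Compute phi(g1) = A g1 = <-3, 0> in standard coordinates.
Then write this in B-coordinates: solve for y in y_1 g1 + y_2 g2 = <-3, 0>.
This gives y = <0, -3>, which is column 1 of [phi]_B.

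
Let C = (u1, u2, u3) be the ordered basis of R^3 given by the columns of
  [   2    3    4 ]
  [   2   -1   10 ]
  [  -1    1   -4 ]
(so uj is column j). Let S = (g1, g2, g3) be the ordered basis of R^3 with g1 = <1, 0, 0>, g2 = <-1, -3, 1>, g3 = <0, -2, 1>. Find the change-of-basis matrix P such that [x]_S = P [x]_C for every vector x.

[[2, 2, 2], [0, -1, -2], [-1, 2, -2]]

Column j of P is [uj]_S, since P maps C-coordinates to S-coordinates.
Expressing u1 in S: u1 = 2g1 + 0·g2 - g3, so column 1 of P is <2, 0, -1>.
Doing the same for each uj gives P = [[2, 2, 2], [0, -1, -2], [-1, 2, -2]].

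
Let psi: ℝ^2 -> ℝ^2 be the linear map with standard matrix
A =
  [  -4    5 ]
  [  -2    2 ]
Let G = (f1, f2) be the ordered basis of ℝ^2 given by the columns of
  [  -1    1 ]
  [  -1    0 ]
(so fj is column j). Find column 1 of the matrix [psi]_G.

<0, -1>

Column 1 of [psi]_G is the G-coordinate vector of psi(f1).
In standard coordinates psi(f1) = A f1 = <-1, 0>.
Converting to G: <-1, 0> = 0·f1 - f2, so the coordinate vector is <0, -1>.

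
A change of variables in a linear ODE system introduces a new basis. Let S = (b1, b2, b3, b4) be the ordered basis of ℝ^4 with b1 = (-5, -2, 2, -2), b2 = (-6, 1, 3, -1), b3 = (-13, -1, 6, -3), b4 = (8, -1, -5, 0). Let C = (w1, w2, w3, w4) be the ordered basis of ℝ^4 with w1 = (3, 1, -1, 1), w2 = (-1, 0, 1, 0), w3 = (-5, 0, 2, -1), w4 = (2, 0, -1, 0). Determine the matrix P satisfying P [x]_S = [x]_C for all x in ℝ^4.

Column j of P is [bj]_C, since P maps S-coordinates to C-coordinates.
Expressing b1 in C: b1 = -2w1 + w2 + 0·w3 + w4, so column 1 of P is (-2, 1, 0, 1).
Doing the same for each bj gives P = [[-2, 1, -1, -1], [1, 1, 2, -2], [0, 2, 2, -1], [1, 1, 1, 2]].

[[-2, 1, -1, -1], [1, 1, 2, -2], [0, 2, 2, -1], [1, 1, 1, 2]]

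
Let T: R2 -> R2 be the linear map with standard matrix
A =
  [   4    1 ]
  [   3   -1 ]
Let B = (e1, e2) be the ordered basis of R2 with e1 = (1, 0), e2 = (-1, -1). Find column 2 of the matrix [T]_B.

(-3, 2)

Compute T(e2) = A e2 = (-5, -2) in standard coordinates.
Then write this in B-coordinates: solve for y in y_1 e1 + y_2 e2 = (-5, -2).
This gives y = (-3, 2), which is column 2 of [T]_B.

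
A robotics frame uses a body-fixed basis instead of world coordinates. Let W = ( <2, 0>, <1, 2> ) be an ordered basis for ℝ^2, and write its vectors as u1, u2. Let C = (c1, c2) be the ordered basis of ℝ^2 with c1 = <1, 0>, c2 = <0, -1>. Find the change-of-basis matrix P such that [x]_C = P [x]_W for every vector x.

[[2, 1], [0, -2]]

Column j of P is [uj]_C, since P maps W-coordinates to C-coordinates.
Expressing u1 in C: u1 = 2c1 + 0·c2, so column 1 of P is <2, 0>.
Doing the same for each uj gives P = [[2, 1], [0, -2]].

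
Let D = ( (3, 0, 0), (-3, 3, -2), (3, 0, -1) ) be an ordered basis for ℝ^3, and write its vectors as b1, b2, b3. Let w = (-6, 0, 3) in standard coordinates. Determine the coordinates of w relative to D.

[w]_D is the unique c with M c = w, where M has columns b1, ..., b3.
Gaussian elimination on [M | w] yields c = (1, 0, -3).
Check: b1 + 0·b2 - 3b3 = (-6, 0, 3).

(1, 0, -3)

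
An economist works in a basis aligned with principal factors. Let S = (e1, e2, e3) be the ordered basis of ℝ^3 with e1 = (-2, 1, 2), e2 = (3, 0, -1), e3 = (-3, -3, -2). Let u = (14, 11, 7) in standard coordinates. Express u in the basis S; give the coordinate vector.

We seek scalars with c_1 e1 + ... + c_3 e3 = u; equivalently solve M c = u where the columns of M are e1, ..., e3.
Gaussian elimination on [M | u] yields c = (2, 3, -3).
Check: 2e1 + 3e2 - 3e3 = (14, 11, 7).

(2, 3, -3)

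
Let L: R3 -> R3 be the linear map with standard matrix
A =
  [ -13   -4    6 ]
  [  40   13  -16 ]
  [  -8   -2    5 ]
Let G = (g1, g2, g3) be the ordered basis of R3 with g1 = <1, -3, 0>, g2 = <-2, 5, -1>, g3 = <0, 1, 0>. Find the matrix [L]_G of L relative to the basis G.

[[3, -2, 0], [2, -1, 2], [0, 0, 3]]

The j-th column of [L]_G is [L(gj)]_G.
L(g1) = A g1 = <-1, 1, -2> = 3g1 + 2g2 + 0·g3, so column 1 is <3, 2, 0>.
Repeating for g2, g3 and assembling the columns gives [[3, -2, 0], [2, -1, 2], [0, 0, 3]].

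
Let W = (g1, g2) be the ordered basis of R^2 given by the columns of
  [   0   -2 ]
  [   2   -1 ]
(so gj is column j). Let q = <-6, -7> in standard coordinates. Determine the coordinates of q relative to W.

We seek scalars with c_1 g1 + c_2 g2 = q; equivalently solve M c = q where the columns of M are g1, g2.
System: 0c_1 - 2c_2 = -6, 2c_1 - c_2 = -7; solving gives c_1 = -2, c_2 = 3.
Check: -2g1 + 3g2 = <-6, -7>.

<-2, 3>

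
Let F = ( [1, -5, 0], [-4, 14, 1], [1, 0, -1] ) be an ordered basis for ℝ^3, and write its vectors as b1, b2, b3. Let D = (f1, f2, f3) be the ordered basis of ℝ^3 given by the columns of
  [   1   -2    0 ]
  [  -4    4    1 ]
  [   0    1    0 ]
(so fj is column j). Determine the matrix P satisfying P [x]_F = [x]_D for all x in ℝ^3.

[[1, -2, -1], [0, 1, -1], [-1, 2, 0]]

Let M have columns bj and N have columns fj. Then for every x, N [x]_D = x = M [x]_F, so P = N^(-1) M.
Since det N = -1, N^(-1) has integer entries; multiplying gives P = [[1, -2, -1], [0, 1, -1], [-1, 2, 0]].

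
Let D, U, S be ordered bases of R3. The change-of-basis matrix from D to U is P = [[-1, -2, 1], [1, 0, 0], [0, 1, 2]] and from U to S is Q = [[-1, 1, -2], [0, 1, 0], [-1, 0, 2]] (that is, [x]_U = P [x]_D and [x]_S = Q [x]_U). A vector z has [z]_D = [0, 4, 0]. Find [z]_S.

Composing the changes, [z]_S = Q P [z]_D.
Q P = [[2, 0, -5], [1, 0, 0], [1, 4, 3]]; applying this to [0, 4, 0] gives [0, 0, 16].

[0, 0, 16]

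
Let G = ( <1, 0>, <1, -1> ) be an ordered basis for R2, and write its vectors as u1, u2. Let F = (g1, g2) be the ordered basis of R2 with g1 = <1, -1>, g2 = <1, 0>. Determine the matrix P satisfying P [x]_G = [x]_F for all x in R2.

[[0, 1], [1, 0]]

Let M have columns uj and N have columns gj. Then for every x, N [x]_F = x = M [x]_G, so P = N^(-1) M.
Since det N = 1, N^(-1) has integer entries; multiplying gives P = [[0, 1], [1, 0]].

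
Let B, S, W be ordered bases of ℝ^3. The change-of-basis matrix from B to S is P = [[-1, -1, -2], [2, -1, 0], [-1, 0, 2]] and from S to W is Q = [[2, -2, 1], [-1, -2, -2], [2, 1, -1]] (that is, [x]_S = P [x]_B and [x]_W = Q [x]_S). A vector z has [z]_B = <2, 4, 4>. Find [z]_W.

<-22, 2, -34>

Apply P to get S-coordinates <-14, 0, 6>, then Q to get W-coordinates.
The result is [z]_W = <-22, 2, -34>.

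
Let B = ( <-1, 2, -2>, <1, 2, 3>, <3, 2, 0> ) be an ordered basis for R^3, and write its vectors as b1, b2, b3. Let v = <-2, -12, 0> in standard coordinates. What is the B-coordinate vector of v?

Write v = c_1 b1 + ... + c_3 b3 and solve for the c_i.
Gaussian elimination on [M | v] yields c = (-3, -2, -1).
Check: -3b1 - 2b2 - b3 = <-2, -12, 0>.

<-3, -2, -1>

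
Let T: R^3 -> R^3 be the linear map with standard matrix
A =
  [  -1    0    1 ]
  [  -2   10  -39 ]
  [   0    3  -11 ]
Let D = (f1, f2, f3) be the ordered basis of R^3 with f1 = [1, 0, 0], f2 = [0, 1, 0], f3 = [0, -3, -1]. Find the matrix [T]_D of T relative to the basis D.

With P the matrix whose columns are f1, ..., f3, [T]_D = P^(-1) A P.
Column by column: T(f1) = A f1 = [-1, -2, 0]; its D-coordinates [-1, -2, 0] give column 1.
Continuing for each basis vector yields [T]_D = [[-1, 0, -1], [-2, 1, 3], [0, -3, -2]].

[[-1, 0, -1], [-2, 1, 3], [0, -3, -2]]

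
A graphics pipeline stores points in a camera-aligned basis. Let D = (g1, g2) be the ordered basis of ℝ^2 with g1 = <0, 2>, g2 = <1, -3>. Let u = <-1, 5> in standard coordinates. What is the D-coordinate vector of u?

<1, -1>

Write u = c_1 g1 + c_2 g2 and solve for the c_i.
System: 0c_1 + c_2 = -1, 2c_1 - 3c_2 = 5; solving gives c_1 = 1, c_2 = -1.
Check: g1 - g2 = <-1, 5>.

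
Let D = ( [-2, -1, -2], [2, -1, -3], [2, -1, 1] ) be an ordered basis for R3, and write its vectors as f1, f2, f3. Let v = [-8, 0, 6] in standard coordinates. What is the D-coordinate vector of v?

[2, -3, 1]

Write v = c_1 f1 + ... + c_3 f3 and solve for the c_i.
Row-reducing the augmented matrix [M | v] gives c = (2, -3, 1).
Check: 2f1 - 3f2 + f3 = [-8, 0, 6].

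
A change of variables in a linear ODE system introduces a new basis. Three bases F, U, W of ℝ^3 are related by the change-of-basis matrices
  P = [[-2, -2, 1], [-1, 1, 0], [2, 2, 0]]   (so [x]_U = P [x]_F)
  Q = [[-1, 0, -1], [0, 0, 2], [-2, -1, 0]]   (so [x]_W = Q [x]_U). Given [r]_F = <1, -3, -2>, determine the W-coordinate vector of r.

Composing the changes, [r]_W = Q P [r]_F.
Q P = [[0, 0, -1], [4, 4, 0], [5, 3, -2]]; applying this to <1, -3, -2> gives <2, -8, 0>.

<2, -8, 0>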